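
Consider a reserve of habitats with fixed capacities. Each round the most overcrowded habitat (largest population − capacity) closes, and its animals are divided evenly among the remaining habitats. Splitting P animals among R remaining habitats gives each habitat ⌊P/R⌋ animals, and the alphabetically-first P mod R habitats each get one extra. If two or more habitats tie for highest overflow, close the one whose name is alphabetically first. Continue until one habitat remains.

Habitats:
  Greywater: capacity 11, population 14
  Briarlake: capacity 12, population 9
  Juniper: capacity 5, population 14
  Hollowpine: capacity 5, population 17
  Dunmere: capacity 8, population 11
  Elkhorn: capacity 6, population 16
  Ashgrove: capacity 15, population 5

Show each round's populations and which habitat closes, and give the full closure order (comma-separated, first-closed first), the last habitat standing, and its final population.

Round 1: Ashgrove=5 Briarlake=9 Dunmere=11 Elkhorn=16 Greywater=14 Hollowpine=17 Juniper=14 → close Hollowpine (overflow 12)
  17÷6 = 2 each, +1 to first 5
Round 2: Ashgrove=8 Briarlake=12 Dunmere=14 Elkhorn=19 Greywater=17 Juniper=16 → close Elkhorn (overflow 13)
  19÷5 = 3 each, +1 to first 4
Round 3: Ashgrove=12 Briarlake=16 Dunmere=18 Greywater=21 Juniper=19 → close Juniper (overflow 14)
  19÷4 = 4 each, +1 to first 3
Round 4: Ashgrove=17 Briarlake=21 Dunmere=23 Greywater=25 → close Dunmere (overflow 15)
  23÷3 = 7 each, +1 to first 2
Round 5: Ashgrove=25 Briarlake=29 Greywater=32 → close Greywater (overflow 21)
  32÷2 = 16 each, +1 to first 0
Round 6: Ashgrove=41 Briarlake=45 → close Briarlake (overflow 33)
  45÷1 = 45 each, +1 to first 0

Closure order: Hollowpine, Elkhorn, Juniper, Dunmere, Greywater, Briarlake
Last habitat: Ashgrove with 86 animals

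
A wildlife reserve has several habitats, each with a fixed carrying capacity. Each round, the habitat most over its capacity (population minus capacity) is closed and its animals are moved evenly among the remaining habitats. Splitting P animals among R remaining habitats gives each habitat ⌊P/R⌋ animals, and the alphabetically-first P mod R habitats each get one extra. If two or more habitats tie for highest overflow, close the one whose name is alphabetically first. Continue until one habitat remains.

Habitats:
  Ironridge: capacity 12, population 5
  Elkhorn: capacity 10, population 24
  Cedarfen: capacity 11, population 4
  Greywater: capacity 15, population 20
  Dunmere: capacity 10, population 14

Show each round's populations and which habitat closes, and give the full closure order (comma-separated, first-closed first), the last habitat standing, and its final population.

Closure order: Elkhorn, Greywater, Dunmere, Cedarfen
Last habitat: Ironridge with 67 animals

Round 1: Cedarfen=4 Dunmere=14 Elkhorn=24 Greywater=20 Ironridge=5 → close Elkhorn (overflow 14)
  24÷4 = 6 each, +1 to first 0
Round 2: Cedarfen=10 Dunmere=20 Greywater=26 Ironridge=11 → close Greywater (overflow 11)
  26÷3 = 8 each, +1 to first 2
Round 3: Cedarfen=19 Dunmere=29 Ironridge=19 → close Dunmere (overflow 19)
  29÷2 = 14 each, +1 to first 1
Round 4: Cedarfen=34 Ironridge=33 → close Cedarfen (overflow 23)
  34÷1 = 34 each, +1 to first 0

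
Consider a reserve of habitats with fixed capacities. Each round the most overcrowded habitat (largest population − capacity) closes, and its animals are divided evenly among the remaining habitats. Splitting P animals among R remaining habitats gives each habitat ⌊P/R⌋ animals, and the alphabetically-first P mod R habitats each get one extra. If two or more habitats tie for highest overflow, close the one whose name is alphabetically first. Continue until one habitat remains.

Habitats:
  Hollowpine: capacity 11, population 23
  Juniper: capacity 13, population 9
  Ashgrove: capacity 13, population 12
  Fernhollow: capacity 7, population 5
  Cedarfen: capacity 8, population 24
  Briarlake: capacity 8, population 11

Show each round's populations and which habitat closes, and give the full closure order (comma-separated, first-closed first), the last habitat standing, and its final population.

Closure order: Cedarfen, Hollowpine, Briarlake, Ashgrove, Fernhollow
Last habitat: Juniper with 84 animals

Round 1: Ashgrove=12 Briarlake=11 Cedarfen=24 Fernhollow=5 Hollowpine=23 Juniper=9 → close Cedarfen (overflow 16)
  24÷5 = 4 each, +1 to first 4
Round 2: Ashgrove=17 Briarlake=16 Fernhollow=10 Hollowpine=28 Juniper=13 → close Hollowpine (overflow 17)
  28÷4 = 7 each, +1 to first 0
Round 3: Ashgrove=24 Briarlake=23 Fernhollow=17 Juniper=20 → close Briarlake (overflow 15)
  23÷3 = 7 each, +1 to first 2
Round 4: Ashgrove=32 Fernhollow=25 Juniper=27 → close Ashgrove (overflow 19)
  32÷2 = 16 each, +1 to first 0
Round 5: Fernhollow=41 Juniper=43 → close Fernhollow (overflow 34)
  41÷1 = 41 each, +1 to first 0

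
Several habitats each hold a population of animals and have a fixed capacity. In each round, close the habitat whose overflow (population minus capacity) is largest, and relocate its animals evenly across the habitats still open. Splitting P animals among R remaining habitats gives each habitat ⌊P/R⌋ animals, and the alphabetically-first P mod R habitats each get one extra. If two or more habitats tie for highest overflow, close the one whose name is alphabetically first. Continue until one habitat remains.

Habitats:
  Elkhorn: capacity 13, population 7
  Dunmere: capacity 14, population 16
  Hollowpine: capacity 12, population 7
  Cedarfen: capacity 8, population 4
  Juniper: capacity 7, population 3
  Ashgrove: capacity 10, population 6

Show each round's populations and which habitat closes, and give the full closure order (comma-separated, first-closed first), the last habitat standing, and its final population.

Round 1: Ashgrove=6 Cedarfen=4 Dunmere=16 Elkhorn=7 Hollowpine=7 Juniper=3 → close Dunmere (overflow 2)
  16÷5 = 3 each, +1 to first 1
Round 2: Ashgrove=10 Cedarfen=7 Elkhorn=10 Hollowpine=10 Juniper=6 → close Ashgrove (overflow 0)
  10÷4 = 2 each, +1 to first 2
Round 3: Cedarfen=10 Elkhorn=13 Hollowpine=12 Juniper=8 → close Cedarfen (overflow 2)
  10÷3 = 3 each, +1 to first 1
Round 4: Elkhorn=17 Hollowpine=15 Juniper=11 → close Elkhorn (overflow 4)
  17÷2 = 8 each, +1 to first 1
Round 5: Hollowpine=24 Juniper=19 → close Hollowpine (overflow 12)
  24÷1 = 24 each, +1 to first 0

Closure order: Dunmere, Ashgrove, Cedarfen, Elkhorn, Hollowpine
Last habitat: Juniper with 43 animals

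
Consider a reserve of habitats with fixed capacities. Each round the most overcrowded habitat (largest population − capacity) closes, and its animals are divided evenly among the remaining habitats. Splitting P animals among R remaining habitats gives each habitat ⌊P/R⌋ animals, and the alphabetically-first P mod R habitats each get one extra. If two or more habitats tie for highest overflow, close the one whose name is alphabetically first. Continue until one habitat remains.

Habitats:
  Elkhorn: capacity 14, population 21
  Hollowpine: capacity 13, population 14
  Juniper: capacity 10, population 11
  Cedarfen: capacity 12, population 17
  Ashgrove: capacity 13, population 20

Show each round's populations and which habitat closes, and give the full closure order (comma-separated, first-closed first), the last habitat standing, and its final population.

Round 1: Ashgrove=20 Cedarfen=17 Elkhorn=21 Hollowpine=14 Juniper=11 → close Ashgrove (overflow 7)
  20÷4 = 5 each, +1 to first 0
Round 2: Cedarfen=22 Elkhorn=26 Hollowpine=19 Juniper=16 → close Elkhorn (overflow 12)
  26÷3 = 8 each, +1 to first 2
Round 3: Cedarfen=31 Hollowpine=28 Juniper=24 → close Cedarfen (overflow 19)
  31÷2 = 15 each, +1 to first 1
Round 4: Hollowpine=44 Juniper=39 → close Hollowpine (overflow 31)
  44÷1 = 44 each, +1 to first 0

Closure order: Ashgrove, Elkhorn, Cedarfen, Hollowpine
Last habitat: Juniper with 83 animals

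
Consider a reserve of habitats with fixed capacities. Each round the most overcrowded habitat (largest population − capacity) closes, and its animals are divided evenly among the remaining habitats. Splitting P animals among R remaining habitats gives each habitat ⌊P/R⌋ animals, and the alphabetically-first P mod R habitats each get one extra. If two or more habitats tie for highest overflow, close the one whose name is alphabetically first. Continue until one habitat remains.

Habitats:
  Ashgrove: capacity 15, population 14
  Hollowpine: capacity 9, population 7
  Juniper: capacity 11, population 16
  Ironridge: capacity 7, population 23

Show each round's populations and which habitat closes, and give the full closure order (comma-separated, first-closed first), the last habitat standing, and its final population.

Closure order: Ironridge, Juniper, Ashgrove
Last habitat: Hollowpine with 60 animals

Round 1: Ashgrove=14 Hollowpine=7 Ironridge=23 Juniper=16 → close Ironridge (overflow 16)
  23÷3 = 7 each, +1 to first 2
Round 2: Ashgrove=22 Hollowpine=15 Juniper=23 → close Juniper (overflow 12)
  23÷2 = 11 each, +1 to first 1
Round 3: Ashgrove=34 Hollowpine=26 → close Ashgrove (overflow 19)
  34÷1 = 34 each, +1 to first 0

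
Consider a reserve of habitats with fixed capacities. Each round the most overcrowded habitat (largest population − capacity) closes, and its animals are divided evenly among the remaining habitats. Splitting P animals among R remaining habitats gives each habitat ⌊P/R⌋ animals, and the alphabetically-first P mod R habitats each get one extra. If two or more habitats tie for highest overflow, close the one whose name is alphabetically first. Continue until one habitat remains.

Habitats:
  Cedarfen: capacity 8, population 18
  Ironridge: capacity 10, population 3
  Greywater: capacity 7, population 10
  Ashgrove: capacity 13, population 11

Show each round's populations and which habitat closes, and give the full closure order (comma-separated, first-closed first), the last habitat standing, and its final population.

Round 1: Ashgrove=11 Cedarfen=18 Greywater=10 Ironridge=3 → close Cedarfen (overflow 10)
  18÷3 = 6 each, +1 to first 0
Round 2: Ashgrove=17 Greywater=16 Ironridge=9 → close Greywater (overflow 9)
  16÷2 = 8 each, +1 to first 0
Round 3: Ashgrove=25 Ironridge=17 → close Ashgrove (overflow 12)
  25÷1 = 25 each, +1 to first 0

Closure order: Cedarfen, Greywater, Ashgrove
Last habitat: Ironridge with 42 animals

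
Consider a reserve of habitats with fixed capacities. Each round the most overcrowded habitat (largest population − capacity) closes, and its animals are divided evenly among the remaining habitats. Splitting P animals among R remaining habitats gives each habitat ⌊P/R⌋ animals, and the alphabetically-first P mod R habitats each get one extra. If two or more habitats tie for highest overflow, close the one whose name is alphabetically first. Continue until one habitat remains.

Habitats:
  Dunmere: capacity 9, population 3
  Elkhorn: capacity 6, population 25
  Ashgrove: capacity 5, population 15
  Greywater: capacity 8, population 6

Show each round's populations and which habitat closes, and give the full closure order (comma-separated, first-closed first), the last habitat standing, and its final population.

Round 1: Ashgrove=15 Dunmere=3 Elkhorn=25 Greywater=6 → close Elkhorn (overflow 19)
  25÷3 = 8 each, +1 to first 1
Round 2: Ashgrove=24 Dunmere=11 Greywater=14 → close Ashgrove (overflow 19)
  24÷2 = 12 each, +1 to first 0
Round 3: Dunmere=23 Greywater=26 → close Greywater (overflow 18)
  26÷1 = 26 each, +1 to first 0

Closure order: Elkhorn, Ashgrove, Greywater
Last habitat: Dunmere with 49 animals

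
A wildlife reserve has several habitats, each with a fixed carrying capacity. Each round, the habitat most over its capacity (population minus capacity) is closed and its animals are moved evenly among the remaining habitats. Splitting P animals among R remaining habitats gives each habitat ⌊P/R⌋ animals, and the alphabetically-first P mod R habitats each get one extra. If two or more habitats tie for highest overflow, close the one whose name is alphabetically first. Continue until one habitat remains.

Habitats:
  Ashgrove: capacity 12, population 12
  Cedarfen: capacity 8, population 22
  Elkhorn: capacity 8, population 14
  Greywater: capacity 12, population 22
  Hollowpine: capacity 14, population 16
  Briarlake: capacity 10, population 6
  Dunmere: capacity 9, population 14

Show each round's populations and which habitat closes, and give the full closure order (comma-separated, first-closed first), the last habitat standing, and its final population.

Closure order: Cedarfen, Greywater, Elkhorn, Dunmere, Ashgrove, Hollowpine
Last habitat: Briarlake with 106 animals

Round 1: Ashgrove=12 Briarlake=6 Cedarfen=22 Dunmere=14 Elkhorn=14 Greywater=22 Hollowpine=16 → close Cedarfen (overflow 14)
  22÷6 = 3 each, +1 to first 4
Round 2: Ashgrove=16 Briarlake=10 Dunmere=18 Elkhorn=18 Greywater=25 Hollowpine=19 → close Greywater (overflow 13)
  25÷5 = 5 each, +1 to first 0
Round 3: Ashgrove=21 Briarlake=15 Dunmere=23 Elkhorn=23 Hollowpine=24 → close Elkhorn (overflow 15)
  23÷4 = 5 each, +1 to first 3
Round 4: Ashgrove=27 Briarlake=21 Dunmere=29 Hollowpine=29 → close Dunmere (overflow 20)
  29÷3 = 9 each, +1 to first 2
Round 5: Ashgrove=37 Briarlake=31 Hollowpine=38 → close Ashgrove (overflow 25)
  37÷2 = 18 each, +1 to first 1
Round 6: Briarlake=50 Hollowpine=56 → close Hollowpine (overflow 42)
  56÷1 = 56 each, +1 to first 0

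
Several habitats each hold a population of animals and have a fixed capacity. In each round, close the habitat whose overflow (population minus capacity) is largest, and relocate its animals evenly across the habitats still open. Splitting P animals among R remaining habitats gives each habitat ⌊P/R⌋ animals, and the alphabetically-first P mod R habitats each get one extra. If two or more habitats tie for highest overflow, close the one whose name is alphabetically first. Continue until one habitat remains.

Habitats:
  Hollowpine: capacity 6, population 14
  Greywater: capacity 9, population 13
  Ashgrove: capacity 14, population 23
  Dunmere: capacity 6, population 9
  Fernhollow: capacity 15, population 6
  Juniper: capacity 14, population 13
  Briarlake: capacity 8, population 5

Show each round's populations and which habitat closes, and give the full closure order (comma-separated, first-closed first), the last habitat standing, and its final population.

Closure order: Ashgrove, Hollowpine, Dunmere, Greywater, Briarlake, Juniper
Last habitat: Fernhollow with 83 animals

Round 1: Ashgrove=23 Briarlake=5 Dunmere=9 Fernhollow=6 Greywater=13 Hollowpine=14 Juniper=13 → close Ashgrove (overflow 9)
  23÷6 = 3 each, +1 to first 5
Round 2: Briarlake=9 Dunmere=13 Fernhollow=10 Greywater=17 Hollowpine=18 Juniper=16 → close Hollowpine (overflow 12)
  18÷5 = 3 each, +1 to first 3
Round 3: Briarlake=13 Dunmere=17 Fernhollow=14 Greywater=20 Juniper=19 → close Dunmere (overflow 11)
  17÷4 = 4 each, +1 to first 1
Round 4: Briarlake=18 Fernhollow=18 Greywater=24 Juniper=23 → close Greywater (overflow 15)
  24÷3 = 8 each, +1 to first 0
Round 5: Briarlake=26 Fernhollow=26 Juniper=31 → close Briarlake (overflow 18)
  26÷2 = 13 each, +1 to first 0
Round 6: Fernhollow=39 Juniper=44 → close Juniper (overflow 30)
  44÷1 = 44 each, +1 to first 0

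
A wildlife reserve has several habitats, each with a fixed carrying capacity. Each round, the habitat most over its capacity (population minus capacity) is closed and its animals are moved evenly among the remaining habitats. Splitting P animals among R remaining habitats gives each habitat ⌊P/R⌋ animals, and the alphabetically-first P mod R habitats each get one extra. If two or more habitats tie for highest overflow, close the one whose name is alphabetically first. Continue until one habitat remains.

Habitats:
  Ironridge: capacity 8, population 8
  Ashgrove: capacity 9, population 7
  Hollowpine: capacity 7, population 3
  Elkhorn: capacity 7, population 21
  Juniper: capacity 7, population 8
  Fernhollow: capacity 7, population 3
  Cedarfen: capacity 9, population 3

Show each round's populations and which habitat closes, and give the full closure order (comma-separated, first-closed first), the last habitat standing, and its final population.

Closure order: Elkhorn, Juniper, Ashgrove, Ironridge, Fernhollow, Cedarfen
Last habitat: Hollowpine with 53 animals

Round 1: Ashgrove=7 Cedarfen=3 Elkhorn=21 Fernhollow=3 Hollowpine=3 Ironridge=8 Juniper=8 → close Elkhorn (overflow 14)
  21÷6 = 3 each, +1 to first 3
Round 2: Ashgrove=11 Cedarfen=7 Fernhollow=7 Hollowpine=6 Ironridge=11 Juniper=11 → close Juniper (overflow 4)
  11÷5 = 2 each, +1 to first 1
Round 3: Ashgrove=14 Cedarfen=9 Fernhollow=9 Hollowpine=8 Ironridge=13 → close Ashgrove (overflow 5)
  14÷4 = 3 each, +1 to first 2
Round 4: Cedarfen=13 Fernhollow=13 Hollowpine=11 Ironridge=16 → close Ironridge (overflow 8)
  16÷3 = 5 each, +1 to first 1
Round 5: Cedarfen=19 Fernhollow=18 Hollowpine=16 → close Fernhollow (overflow 11)
  18÷2 = 9 each, +1 to first 0
Round 6: Cedarfen=28 Hollowpine=25 → close Cedarfen (overflow 19)
  28÷1 = 28 each, +1 to first 0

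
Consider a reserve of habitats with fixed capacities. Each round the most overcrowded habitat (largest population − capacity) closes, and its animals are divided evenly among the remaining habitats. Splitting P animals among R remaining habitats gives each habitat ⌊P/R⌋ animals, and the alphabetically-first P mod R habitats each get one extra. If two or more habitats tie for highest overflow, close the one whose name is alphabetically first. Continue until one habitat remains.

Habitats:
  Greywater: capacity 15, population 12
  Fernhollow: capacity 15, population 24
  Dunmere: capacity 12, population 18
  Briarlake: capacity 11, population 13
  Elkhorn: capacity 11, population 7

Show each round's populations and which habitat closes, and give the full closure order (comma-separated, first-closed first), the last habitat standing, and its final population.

Closure order: Fernhollow, Dunmere, Briarlake, Elkhorn
Last habitat: Greywater with 74 animals

Round 1: Briarlake=13 Dunmere=18 Elkhorn=7 Fernhollow=24 Greywater=12 → close Fernhollow (overflow 9)
  24÷4 = 6 each, +1 to first 0
Round 2: Briarlake=19 Dunmere=24 Elkhorn=13 Greywater=18 → close Dunmere (overflow 12)
  24÷3 = 8 each, +1 to first 0
Round 3: Briarlake=27 Elkhorn=21 Greywater=26 → close Briarlake (overflow 16)
  27÷2 = 13 each, +1 to first 1
Round 4: Elkhorn=35 Greywater=39 → close Elkhorn (overflow 24)
  35÷1 = 35 each, +1 to first 0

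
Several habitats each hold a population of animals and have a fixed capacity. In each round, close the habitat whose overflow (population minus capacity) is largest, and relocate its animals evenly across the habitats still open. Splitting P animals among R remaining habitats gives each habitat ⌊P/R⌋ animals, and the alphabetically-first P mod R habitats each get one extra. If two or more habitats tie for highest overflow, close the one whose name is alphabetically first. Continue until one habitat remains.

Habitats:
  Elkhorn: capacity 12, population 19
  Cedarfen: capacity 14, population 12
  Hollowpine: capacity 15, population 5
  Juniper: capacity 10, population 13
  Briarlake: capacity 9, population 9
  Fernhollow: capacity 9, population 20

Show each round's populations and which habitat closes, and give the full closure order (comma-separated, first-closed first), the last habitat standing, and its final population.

Closure order: Fernhollow, Elkhorn, Juniper, Briarlake, Cedarfen
Last habitat: Hollowpine with 78 animals

Round 1: Briarlake=9 Cedarfen=12 Elkhorn=19 Fernhollow=20 Hollowpine=5 Juniper=13 → close Fernhollow (overflow 11)
  20÷5 = 4 each, +1 to first 0
Round 2: Briarlake=13 Cedarfen=16 Elkhorn=23 Hollowpine=9 Juniper=17 → close Elkhorn (overflow 11)
  23÷4 = 5 each, +1 to first 3
Round 3: Briarlake=19 Cedarfen=22 Hollowpine=15 Juniper=22 → close Juniper (overflow 12)
  22÷3 = 7 each, +1 to first 1
Round 4: Briarlake=27 Cedarfen=29 Hollowpine=22 → close Briarlake (overflow 18)
  27÷2 = 13 each, +1 to first 1
Round 5: Cedarfen=43 Hollowpine=35 → close Cedarfen (overflow 29)
  43÷1 = 43 each, +1 to first 0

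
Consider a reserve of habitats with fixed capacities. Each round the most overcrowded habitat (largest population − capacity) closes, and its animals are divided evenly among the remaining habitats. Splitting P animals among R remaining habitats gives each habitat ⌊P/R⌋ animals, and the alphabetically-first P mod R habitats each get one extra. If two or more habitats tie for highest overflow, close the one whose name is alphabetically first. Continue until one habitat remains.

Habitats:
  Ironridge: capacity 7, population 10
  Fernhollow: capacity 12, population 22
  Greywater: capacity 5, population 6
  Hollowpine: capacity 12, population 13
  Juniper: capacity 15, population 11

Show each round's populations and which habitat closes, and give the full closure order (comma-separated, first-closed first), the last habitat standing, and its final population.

Closure order: Fernhollow, Ironridge, Greywater, Hollowpine
Last habitat: Juniper with 62 animals

Round 1: Fernhollow=22 Greywater=6 Hollowpine=13 Ironridge=10 Juniper=11 → close Fernhollow (overflow 10)
  22÷4 = 5 each, +1 to first 2
Round 2: Greywater=12 Hollowpine=19 Ironridge=15 Juniper=16 → close Ironridge (overflow 8)
  15÷3 = 5 each, +1 to first 0
Round 3: Greywater=17 Hollowpine=24 Juniper=21 → close Greywater (overflow 12)
  17÷2 = 8 each, +1 to first 1
Round 4: Hollowpine=33 Juniper=29 → close Hollowpine (overflow 21)
  33÷1 = 33 each, +1 to first 0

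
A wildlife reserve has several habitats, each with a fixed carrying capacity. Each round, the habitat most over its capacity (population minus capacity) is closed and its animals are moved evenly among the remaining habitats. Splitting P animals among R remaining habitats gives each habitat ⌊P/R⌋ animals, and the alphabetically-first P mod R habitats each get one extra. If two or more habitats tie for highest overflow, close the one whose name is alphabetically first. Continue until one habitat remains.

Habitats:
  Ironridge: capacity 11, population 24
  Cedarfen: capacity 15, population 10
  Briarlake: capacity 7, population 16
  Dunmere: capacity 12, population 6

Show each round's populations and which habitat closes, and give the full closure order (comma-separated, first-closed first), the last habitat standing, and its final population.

Closure order: Ironridge, Briarlake, Cedarfen
Last habitat: Dunmere with 56 animals

Round 1: Briarlake=16 Cedarfen=10 Dunmere=6 Ironridge=24 → close Ironridge (overflow 13)
  24÷3 = 8 each, +1 to first 0
Round 2: Briarlake=24 Cedarfen=18 Dunmere=14 → close Briarlake (overflow 17)
  24÷2 = 12 each, +1 to first 0
Round 3: Cedarfen=30 Dunmere=26 → close Cedarfen (overflow 15)
  30÷1 = 30 each, +1 to first 0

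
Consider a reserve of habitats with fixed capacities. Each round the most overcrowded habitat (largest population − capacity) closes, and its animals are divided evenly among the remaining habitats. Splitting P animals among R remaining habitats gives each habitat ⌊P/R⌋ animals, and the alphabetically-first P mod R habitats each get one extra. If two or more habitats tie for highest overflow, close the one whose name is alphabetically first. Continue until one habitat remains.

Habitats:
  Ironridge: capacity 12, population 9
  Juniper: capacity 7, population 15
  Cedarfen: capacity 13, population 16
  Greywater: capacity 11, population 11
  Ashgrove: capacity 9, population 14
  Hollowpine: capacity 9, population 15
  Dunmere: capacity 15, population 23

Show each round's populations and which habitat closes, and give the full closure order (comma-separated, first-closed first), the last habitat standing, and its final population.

Round 1: Ashgrove=14 Cedarfen=16 Dunmere=23 Greywater=11 Hollowpine=15 Ironridge=9 Juniper=15 → close Dunmere (overflow 8)
  23÷6 = 3 each, +1 to first 5
Round 2: Ashgrove=18 Cedarfen=20 Greywater=15 Hollowpine=19 Ironridge=13 Juniper=18 → close Juniper (overflow 11)
  18÷5 = 3 each, +1 to first 3
Round 3: Ashgrove=22 Cedarfen=24 Greywater=19 Hollowpine=22 Ironridge=16 → close Ashgrove (overflow 13)
  22÷4 = 5 each, +1 to first 2
Round 4: Cedarfen=30 Greywater=25 Hollowpine=27 Ironridge=21 → close Hollowpine (overflow 18)
  27÷3 = 9 each, +1 to first 0
Round 5: Cedarfen=39 Greywater=34 Ironridge=30 → close Cedarfen (overflow 26)
  39÷2 = 19 each, +1 to first 1
Round 6: Greywater=54 Ironridge=49 → close Greywater (overflow 43)
  54÷1 = 54 each, +1 to first 0

Closure order: Dunmere, Juniper, Ashgrove, Hollowpine, Cedarfen, Greywater
Last habitat: Ironridge with 103 animals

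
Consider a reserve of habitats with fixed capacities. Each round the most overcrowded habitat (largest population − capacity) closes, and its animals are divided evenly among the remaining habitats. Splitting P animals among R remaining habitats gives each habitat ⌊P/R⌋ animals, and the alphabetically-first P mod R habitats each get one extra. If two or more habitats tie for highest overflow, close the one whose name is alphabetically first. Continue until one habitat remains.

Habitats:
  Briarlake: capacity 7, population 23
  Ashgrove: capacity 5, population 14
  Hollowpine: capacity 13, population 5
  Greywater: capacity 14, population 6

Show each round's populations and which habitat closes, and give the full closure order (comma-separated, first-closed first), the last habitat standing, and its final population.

Closure order: Briarlake, Ashgrove, Greywater
Last habitat: Hollowpine with 48 animals

Round 1: Ashgrove=14 Briarlake=23 Greywater=6 Hollowpine=5 → close Briarlake (overflow 16)
  23÷3 = 7 each, +1 to first 2
Round 2: Ashgrove=22 Greywater=14 Hollowpine=12 → close Ashgrove (overflow 17)
  22÷2 = 11 each, +1 to first 0
Round 3: Greywater=25 Hollowpine=23 → close Greywater (overflow 11)
  25÷1 = 25 each, +1 to first 0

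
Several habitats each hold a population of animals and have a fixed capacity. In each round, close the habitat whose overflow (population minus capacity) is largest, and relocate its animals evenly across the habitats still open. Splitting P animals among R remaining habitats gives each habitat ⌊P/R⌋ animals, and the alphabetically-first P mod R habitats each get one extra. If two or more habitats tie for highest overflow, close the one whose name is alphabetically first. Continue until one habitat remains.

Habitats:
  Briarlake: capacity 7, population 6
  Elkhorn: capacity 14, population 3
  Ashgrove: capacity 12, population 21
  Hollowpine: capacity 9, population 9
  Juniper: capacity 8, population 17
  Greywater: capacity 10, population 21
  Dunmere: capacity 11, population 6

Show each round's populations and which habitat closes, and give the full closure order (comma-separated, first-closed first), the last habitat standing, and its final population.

Round 1: Ashgrove=21 Briarlake=6 Dunmere=6 Elkhorn=3 Greywater=21 Hollowpine=9 Juniper=17 → close Greywater (overflow 11)
  21÷6 = 3 each, +1 to first 3
Round 2: Ashgrove=25 Briarlake=10 Dunmere=10 Elkhorn=6 Hollowpine=12 Juniper=20 → close Ashgrove (overflow 13)
  25÷5 = 5 each, +1 to first 0
Round 3: Briarlake=15 Dunmere=15 Elkhorn=11 Hollowpine=17 Juniper=25 → close Juniper (overflow 17)
  25÷4 = 6 each, +1 to first 1
Round 4: Briarlake=22 Dunmere=21 Elkhorn=17 Hollowpine=23 → close Briarlake (overflow 15)
  22÷3 = 7 each, +1 to first 1
Round 5: Dunmere=29 Elkhorn=24 Hollowpine=30 → close Hollowpine (overflow 21)
  30÷2 = 15 each, +1 to first 0
Round 6: Dunmere=44 Elkhorn=39 → close Dunmere (overflow 33)
  44÷1 = 44 each, +1 to first 0

Closure order: Greywater, Ashgrove, Juniper, Briarlake, Hollowpine, Dunmere
Last habitat: Elkhorn with 83 animals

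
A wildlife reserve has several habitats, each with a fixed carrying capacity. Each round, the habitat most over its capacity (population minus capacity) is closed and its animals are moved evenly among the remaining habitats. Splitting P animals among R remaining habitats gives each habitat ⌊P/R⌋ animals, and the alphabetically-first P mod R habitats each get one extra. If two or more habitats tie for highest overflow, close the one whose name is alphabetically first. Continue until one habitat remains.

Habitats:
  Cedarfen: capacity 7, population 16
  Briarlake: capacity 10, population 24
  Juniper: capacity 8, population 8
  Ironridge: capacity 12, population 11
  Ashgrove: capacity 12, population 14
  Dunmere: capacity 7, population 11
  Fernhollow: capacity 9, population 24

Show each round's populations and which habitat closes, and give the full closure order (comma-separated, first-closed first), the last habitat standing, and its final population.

Round 1: Ashgrove=14 Briarlake=24 Cedarfen=16 Dunmere=11 Fernhollow=24 Ironridge=11 Juniper=8 → close Fernhollow (overflow 15)
  24÷6 = 4 each, +1 to first 0
Round 2: Ashgrove=18 Briarlake=28 Cedarfen=20 Dunmere=15 Ironridge=15 Juniper=12 → close Briarlake (overflow 18)
  28÷5 = 5 each, +1 to first 3
Round 3: Ashgrove=24 Cedarfen=26 Dunmere=21 Ironridge=20 Juniper=17 → close Cedarfen (overflow 19)
  26÷4 = 6 each, +1 to first 2
Round 4: Ashgrove=31 Dunmere=28 Ironridge=26 Juniper=23 → close Dunmere (overflow 21)
  28÷3 = 9 each, +1 to first 1
Round 5: Ashgrove=41 Ironridge=35 Juniper=32 → close Ashgrove (overflow 29)
  41÷2 = 20 each, +1 to first 1
Round 6: Ironridge=56 Juniper=52 → close Ironridge (overflow 44)
  56÷1 = 56 each, +1 to first 0

Closure order: Fernhollow, Briarlake, Cedarfen, Dunmere, Ashgrove, Ironridge
Last habitat: Juniper with 108 animals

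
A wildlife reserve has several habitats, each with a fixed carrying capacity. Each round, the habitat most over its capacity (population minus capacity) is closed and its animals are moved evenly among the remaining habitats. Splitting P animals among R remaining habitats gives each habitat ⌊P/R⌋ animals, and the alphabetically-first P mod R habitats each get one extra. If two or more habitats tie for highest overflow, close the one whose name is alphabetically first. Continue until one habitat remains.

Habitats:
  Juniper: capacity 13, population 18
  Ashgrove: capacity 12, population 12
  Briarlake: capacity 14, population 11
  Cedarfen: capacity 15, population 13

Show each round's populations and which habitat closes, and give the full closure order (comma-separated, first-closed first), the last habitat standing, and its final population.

Round 1: Ashgrove=12 Briarlake=11 Cedarfen=13 Juniper=18 → close Juniper (overflow 5)
  18÷3 = 6 each, +1 to first 0
Round 2: Ashgrove=18 Briarlake=17 Cedarfen=19 → close Ashgrove (overflow 6)
  18÷2 = 9 each, +1 to first 0
Round 3: Briarlake=26 Cedarfen=28 → close Cedarfen (overflow 13)
  28÷1 = 28 each, +1 to first 0

Closure order: Juniper, Ashgrove, Cedarfen
Last habitat: Briarlake with 54 animals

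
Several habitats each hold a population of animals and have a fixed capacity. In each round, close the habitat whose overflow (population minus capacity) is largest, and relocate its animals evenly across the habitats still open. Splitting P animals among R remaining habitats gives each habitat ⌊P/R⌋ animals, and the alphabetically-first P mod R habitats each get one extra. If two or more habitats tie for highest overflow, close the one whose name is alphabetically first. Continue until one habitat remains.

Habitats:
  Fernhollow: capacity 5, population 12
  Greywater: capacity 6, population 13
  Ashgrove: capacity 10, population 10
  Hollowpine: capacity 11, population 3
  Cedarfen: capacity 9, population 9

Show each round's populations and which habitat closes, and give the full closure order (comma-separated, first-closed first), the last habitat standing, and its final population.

Closure order: Fernhollow, Greywater, Ashgrove, Cedarfen
Last habitat: Hollowpine with 47 animals

Round 1: Ashgrove=10 Cedarfen=9 Fernhollow=12 Greywater=13 Hollowpine=3 → close Fernhollow (overflow 7)
  12÷4 = 3 each, +1 to first 0
Round 2: Ashgrove=13 Cedarfen=12 Greywater=16 Hollowpine=6 → close Greywater (overflow 10)
  16÷3 = 5 each, +1 to first 1
Round 3: Ashgrove=19 Cedarfen=17 Hollowpine=11 → close Ashgrove (overflow 9)
  19÷2 = 9 each, +1 to first 1
Round 4: Cedarfen=27 Hollowpine=20 → close Cedarfen (overflow 18)
  27÷1 = 27 each, +1 to first 0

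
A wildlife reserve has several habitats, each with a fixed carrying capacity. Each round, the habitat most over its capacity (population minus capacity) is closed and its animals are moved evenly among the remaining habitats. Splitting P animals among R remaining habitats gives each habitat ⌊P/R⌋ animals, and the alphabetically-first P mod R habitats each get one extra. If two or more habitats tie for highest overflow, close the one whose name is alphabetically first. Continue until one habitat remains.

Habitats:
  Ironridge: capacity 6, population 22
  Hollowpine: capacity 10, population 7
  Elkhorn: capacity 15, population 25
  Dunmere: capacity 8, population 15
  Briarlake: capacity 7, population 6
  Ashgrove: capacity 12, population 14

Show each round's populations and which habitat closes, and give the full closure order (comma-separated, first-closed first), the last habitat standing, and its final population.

Closure order: Ironridge, Elkhorn, Dunmere, Ashgrove, Briarlake
Last habitat: Hollowpine with 89 animals

Round 1: Ashgrove=14 Briarlake=6 Dunmere=15 Elkhorn=25 Hollowpine=7 Ironridge=22 → close Ironridge (overflow 16)
  22÷5 = 4 each, +1 to first 2
Round 2: Ashgrove=19 Briarlake=11 Dunmere=19 Elkhorn=29 Hollowpine=11 → close Elkhorn (overflow 14)
  29÷4 = 7 each, +1 to first 1
Round 3: Ashgrove=27 Briarlake=18 Dunmere=26 Hollowpine=18 → close Dunmere (overflow 18)
  26÷3 = 8 each, +1 to first 2
Round 4: Ashgrove=36 Briarlake=27 Hollowpine=26 → close Ashgrove (overflow 24)
  36÷2 = 18 each, +1 to first 0
Round 5: Briarlake=45 Hollowpine=44 → close Briarlake (overflow 38)
  45÷1 = 45 each, +1 to first 0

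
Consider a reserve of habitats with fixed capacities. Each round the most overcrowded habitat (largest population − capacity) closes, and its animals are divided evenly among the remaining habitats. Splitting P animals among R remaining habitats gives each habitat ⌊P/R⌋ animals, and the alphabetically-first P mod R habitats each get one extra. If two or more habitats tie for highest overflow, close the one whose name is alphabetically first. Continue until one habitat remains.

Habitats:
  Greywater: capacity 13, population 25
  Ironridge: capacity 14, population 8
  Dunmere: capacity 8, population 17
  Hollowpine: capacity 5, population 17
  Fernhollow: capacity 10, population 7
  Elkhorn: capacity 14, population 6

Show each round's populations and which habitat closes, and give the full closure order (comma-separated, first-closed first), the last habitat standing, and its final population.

Closure order: Greywater, Hollowpine, Dunmere, Fernhollow, Elkhorn
Last habitat: Ironridge with 80 animals

Round 1: Dunmere=17 Elkhorn=6 Fernhollow=7 Greywater=25 Hollowpine=17 Ironridge=8 → close Greywater (overflow 12)
  25÷5 = 5 each, +1 to first 0
Round 2: Dunmere=22 Elkhorn=11 Fernhollow=12 Hollowpine=22 Ironridge=13 → close Hollowpine (overflow 17)
  22÷4 = 5 each, +1 to first 2
Round 3: Dunmere=28 Elkhorn=17 Fernhollow=17 Ironridge=18 → close Dunmere (overflow 20)
  28÷3 = 9 each, +1 to first 1
Round 4: Elkhorn=27 Fernhollow=26 Ironridge=27 → close Fernhollow (overflow 16)
  26÷2 = 13 each, +1 to first 0
Round 5: Elkhorn=40 Ironridge=40 → close Elkhorn (overflow 26)
  40÷1 = 40 each, +1 to first 0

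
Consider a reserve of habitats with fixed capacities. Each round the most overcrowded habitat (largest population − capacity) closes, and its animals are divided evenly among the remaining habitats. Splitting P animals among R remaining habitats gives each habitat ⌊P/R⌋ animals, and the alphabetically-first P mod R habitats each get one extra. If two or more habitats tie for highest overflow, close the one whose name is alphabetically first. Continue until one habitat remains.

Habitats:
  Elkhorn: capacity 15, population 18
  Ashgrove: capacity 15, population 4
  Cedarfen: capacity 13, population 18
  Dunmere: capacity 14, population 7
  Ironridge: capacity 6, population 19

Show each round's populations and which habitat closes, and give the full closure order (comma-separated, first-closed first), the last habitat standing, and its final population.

Closure order: Ironridge, Cedarfen, Elkhorn, Dunmere
Last habitat: Ashgrove with 66 animals

Round 1: Ashgrove=4 Cedarfen=18 Dunmere=7 Elkhorn=18 Ironridge=19 → close Ironridge (overflow 13)
  19÷4 = 4 each, +1 to first 3
Round 2: Ashgrove=9 Cedarfen=23 Dunmere=12 Elkhorn=22 → close Cedarfen (overflow 10)
  23÷3 = 7 each, +1 to first 2
Round 3: Ashgrove=17 Dunmere=20 Elkhorn=29 → close Elkhorn (overflow 14)
  29÷2 = 14 each, +1 to first 1
Round 4: Ashgrove=32 Dunmere=34 → close Dunmere (overflow 20)
  34÷1 = 34 each, +1 to first 0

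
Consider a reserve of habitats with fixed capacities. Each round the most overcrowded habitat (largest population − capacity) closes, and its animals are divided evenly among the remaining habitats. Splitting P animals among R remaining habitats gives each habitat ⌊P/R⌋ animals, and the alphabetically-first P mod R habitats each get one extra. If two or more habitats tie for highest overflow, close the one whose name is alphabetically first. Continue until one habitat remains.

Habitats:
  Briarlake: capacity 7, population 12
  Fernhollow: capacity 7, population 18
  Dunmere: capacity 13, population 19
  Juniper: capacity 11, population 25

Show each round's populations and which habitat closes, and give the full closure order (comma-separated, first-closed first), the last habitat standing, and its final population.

Closure order: Juniper, Fernhollow, Briarlake
Last habitat: Dunmere with 74 animals

Round 1: Briarlake=12 Dunmere=19 Fernhollow=18 Juniper=25 → close Juniper (overflow 14)
  25÷3 = 8 each, +1 to first 1
Round 2: Briarlake=21 Dunmere=27 Fernhollow=26 → close Fernhollow (overflow 19)
  26÷2 = 13 each, +1 to first 0
Round 3: Briarlake=34 Dunmere=40 → close Briarlake (overflow 27)
  34÷1 = 34 each, +1 to first 0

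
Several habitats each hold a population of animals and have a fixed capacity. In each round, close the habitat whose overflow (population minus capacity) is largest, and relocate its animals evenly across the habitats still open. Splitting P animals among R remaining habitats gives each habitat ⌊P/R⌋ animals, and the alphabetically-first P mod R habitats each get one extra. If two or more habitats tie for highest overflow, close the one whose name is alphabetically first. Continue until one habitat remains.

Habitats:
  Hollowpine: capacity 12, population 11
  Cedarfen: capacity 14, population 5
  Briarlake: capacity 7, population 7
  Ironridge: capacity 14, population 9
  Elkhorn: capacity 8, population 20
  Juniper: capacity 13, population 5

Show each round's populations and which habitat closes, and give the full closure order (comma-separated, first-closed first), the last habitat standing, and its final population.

Round 1: Briarlake=7 Cedarfen=5 Elkhorn=20 Hollowpine=11 Ironridge=9 Juniper=5 → close Elkhorn (overflow 12)
  20÷5 = 4 each, +1 to first 0
Round 2: Briarlake=11 Cedarfen=9 Hollowpine=15 Ironridge=13 Juniper=9 → close Briarlake (overflow 4)
  11÷4 = 2 each, +1 to first 3
Round 3: Cedarfen=12 Hollowpine=18 Ironridge=16 Juniper=11 → close Hollowpine (overflow 6)
  18÷3 = 6 each, +1 to first 0
Round 4: Cedarfen=18 Ironridge=22 Juniper=17 → close Ironridge (overflow 8)
  22÷2 = 11 each, +1 to first 0
Round 5: Cedarfen=29 Juniper=28 → close Cedarfen (overflow 15)
  29÷1 = 29 each, +1 to first 0

Closure order: Elkhorn, Briarlake, Hollowpine, Ironridge, Cedarfen
Last habitat: Juniper with 57 animals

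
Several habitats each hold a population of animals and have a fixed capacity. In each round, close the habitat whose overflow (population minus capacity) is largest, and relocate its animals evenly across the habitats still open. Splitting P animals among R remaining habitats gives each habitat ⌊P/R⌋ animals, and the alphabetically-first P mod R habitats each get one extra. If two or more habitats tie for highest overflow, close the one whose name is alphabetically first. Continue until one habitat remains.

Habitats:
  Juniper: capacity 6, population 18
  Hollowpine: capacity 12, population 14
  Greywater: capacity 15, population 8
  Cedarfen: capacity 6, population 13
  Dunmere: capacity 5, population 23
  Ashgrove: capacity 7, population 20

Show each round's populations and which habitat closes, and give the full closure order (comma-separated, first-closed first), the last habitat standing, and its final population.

Round 1: Ashgrove=20 Cedarfen=13 Dunmere=23 Greywater=8 Hollowpine=14 Juniper=18 → close Dunmere (overflow 18)
  23÷5 = 4 each, +1 to first 3
Round 2: Ashgrove=25 Cedarfen=18 Greywater=13 Hollowpine=18 Juniper=22 → close Ashgrove (overflow 18)
  25÷4 = 6 each, +1 to first 1
Round 3: Cedarfen=25 Greywater=19 Hollowpine=24 Juniper=28 → close Juniper (overflow 22)
  28÷3 = 9 each, +1 to first 1
Round 4: Cedarfen=35 Greywater=28 Hollowpine=33 → close Cedarfen (overflow 29)
  35÷2 = 17 each, +1 to first 1
Round 5: Greywater=46 Hollowpine=50 → close Hollowpine (overflow 38)
  50÷1 = 50 each, +1 to first 0

Closure order: Dunmere, Ashgrove, Juniper, Cedarfen, Hollowpine
Last habitat: Greywater with 96 animals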